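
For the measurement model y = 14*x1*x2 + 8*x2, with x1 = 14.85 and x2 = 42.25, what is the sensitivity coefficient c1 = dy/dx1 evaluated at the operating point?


y = 14*x1*x2 + 8*x2
dy/dx1 = 14*x2
Evaluate at x2 = 42.25: c1 = 14 * 42.25
c1 = 591.5000

591.5000


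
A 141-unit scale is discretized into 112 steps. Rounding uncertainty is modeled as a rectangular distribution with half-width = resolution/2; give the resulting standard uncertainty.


resolution = range / divisions
resolution = 141 / 112 = 1.2589286
u_res = resolution / (2*sqrt(3))
u_res = 1.2589286 / 3.4641016
u_res = 0.3634

0.3634


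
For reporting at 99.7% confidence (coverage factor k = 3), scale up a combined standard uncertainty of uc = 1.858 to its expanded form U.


U = k * uc
U = 3 * 1.858
U = 5.5740

5.5740


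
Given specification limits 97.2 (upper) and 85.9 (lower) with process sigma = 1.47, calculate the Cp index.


Cp = (USL - LSL) / (6 * sigma)
= (97.2 - 85.9) / (6 * 1.47)
= 11.3000 / 8.8200
= 1.2812

1.2812


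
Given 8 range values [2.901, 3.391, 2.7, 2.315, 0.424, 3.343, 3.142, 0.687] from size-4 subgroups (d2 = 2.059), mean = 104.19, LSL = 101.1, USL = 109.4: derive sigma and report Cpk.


R_bar = (2.901 + 3.391 + 2.7 + 2.315 + 0.424 + 3.343 + 3.142 + 0.687) / 8 = 2.362875
sigma = R_bar / d2 = 2.362875 / 2.059 = 1.1475838
Cp = (USL - LSL)/(6*sigma) = (109.4 - 101.1)/(6*1.1475838) = 1.2054
Cpu = (109.4 - 104.19)/(3*1.1475838) = 1.5133
Cpl = (104.19 - 101.1)/(3*1.1475838) = 0.8975
Cpk = min(Cpu, Cpl) = 0.8975

0.8975


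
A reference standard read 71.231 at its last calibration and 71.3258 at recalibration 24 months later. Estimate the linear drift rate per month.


rate = (v2 - v1) / months
= (71.3258 - 71.231) / 24
= 0.0948 / 24
= 0.0040

0.0040


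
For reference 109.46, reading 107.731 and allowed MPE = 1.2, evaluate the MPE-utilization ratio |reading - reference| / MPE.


e = indication - reference = 107.731 - 109.46 = -1.7290
|e| = 1.7290
ratio = |e| / MPE = 1.7290 / 1.2
ratio = 1.4408

1.4408


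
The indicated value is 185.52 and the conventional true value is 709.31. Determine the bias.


Systematic error = measured - true
= 185.52 - 709.31
= -523.7900

-523.7900


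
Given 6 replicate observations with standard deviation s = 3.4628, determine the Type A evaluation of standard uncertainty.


u_A = s / sqrt(n)
u_A = 3.4628 / sqrt(6)
u_A = 3.4628 / 2.4494897
u_A = 1.4137

1.4137


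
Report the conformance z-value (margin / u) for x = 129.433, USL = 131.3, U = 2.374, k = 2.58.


u = U / k = 2.374 / 2.58 = 0.92015504
margin = |USL - x| = |131.3 - 129.433| = 1.867
z = margin / u = 1.867 / 0.92015504
z = 2.0290

2.0290


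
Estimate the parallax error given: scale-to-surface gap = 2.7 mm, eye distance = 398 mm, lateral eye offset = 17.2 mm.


error = h * offset / d
= 2.7 * 17.2 / 398
= 0.1167

0.1167


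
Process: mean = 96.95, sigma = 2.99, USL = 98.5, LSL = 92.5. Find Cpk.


Cpu = (USL - mean) / (3*sigma) = (98.5 - 96.95) / (3*2.99) = 0.1728
Cpl = (mean - LSL) / (3*sigma) = (96.95 - 92.5) / (3*2.99) = 0.4961
Cpk = min(Cpu, Cpl) = 0.1728

0.1728


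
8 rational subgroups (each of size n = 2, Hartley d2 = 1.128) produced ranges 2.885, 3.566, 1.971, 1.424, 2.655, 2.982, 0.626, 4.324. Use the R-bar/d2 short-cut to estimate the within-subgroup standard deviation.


R_bar = (2.885 + 3.566 + 1.971 + 1.424 + 2.655 + 2.982 + 0.626 + 4.324) / 8
R_bar = 20.433 / 8 = 2.554125
sigma_hat = R_bar / d2 = 2.554125 / 1.128 = 2.2643

2.2643


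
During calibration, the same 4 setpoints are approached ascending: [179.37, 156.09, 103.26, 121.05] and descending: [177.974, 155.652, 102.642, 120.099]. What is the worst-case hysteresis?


|179.37 - 177.974| = 1.3960
|156.09 - 155.652| = 0.4380
|103.26 - 102.642| = 0.6180
|121.05 - 120.099| = 0.9510
hysteresis = max(diffs) = 1.3960

1.3960


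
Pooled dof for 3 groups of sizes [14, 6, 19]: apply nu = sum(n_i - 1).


nu = sum_i (n_i - 1)
nu = ((14 - 1) + (6 - 1) + (19 - 1))
nu = 13 + 5 + 18
nu = 36

36


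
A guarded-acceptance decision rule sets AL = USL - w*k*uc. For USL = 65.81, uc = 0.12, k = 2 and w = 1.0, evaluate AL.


U = k * uc = 2 * 0.12 = 0.24
guard band g = w * U = 1.0 * 0.24 = 0.24
AL = USL - g = 65.81 - 0.24
AL = 65.5700

65.5700


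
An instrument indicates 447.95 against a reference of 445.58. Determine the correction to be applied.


Correction = standard - reading
= 445.58 - 447.95
= -2.3700

-2.3700


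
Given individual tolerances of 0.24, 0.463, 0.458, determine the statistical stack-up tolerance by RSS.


RSS = sqrt(0.24^2 + 0.463^2 + 0.458^2)
= sqrt(0.481733)
= 0.6941

0.6941


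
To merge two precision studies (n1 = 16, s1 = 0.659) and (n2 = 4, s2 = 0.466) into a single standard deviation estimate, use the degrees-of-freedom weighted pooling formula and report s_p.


s_p = sqrt(((n1-1)*s1^2 + (n2-1)*s2^2) / (n1+n2-2))
numerator = (16-1)*0.659^2 + (4-1)*0.466^2 = 6.514215 + 0.651468 = 7.165683
denominator = 16 + 4 - 2 = 18
s_p^2 = 7.165683 / 18 = 0.3980935
s_p = sqrt(0.3980935) = 0.6309

0.6309


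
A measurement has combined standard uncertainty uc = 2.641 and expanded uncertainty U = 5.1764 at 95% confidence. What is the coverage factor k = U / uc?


k = U / uc
k = 5.1764 / 2.641
k = 1.96

1.96


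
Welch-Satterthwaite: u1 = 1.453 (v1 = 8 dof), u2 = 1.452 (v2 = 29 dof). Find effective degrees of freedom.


uc = sqrt(u1^2 + u2^2) = sqrt(1.453^2 + 1.452^2) = 2.0541453
v_eff = uc^4 / (u1^4/v1 + u2^4/v2)
= 2.0541453^4 / (1.453^4/8 + 1.452^4/29)
= 17.804289 / 0.71042442
v_eff = 25.0615

25.0615


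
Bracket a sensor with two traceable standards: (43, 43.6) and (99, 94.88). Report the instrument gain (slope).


slope = (y2 - y1) / (x2 - x1)
= (94.88 - 43.6) / (99 - 43)
= 51.2800 / 56
= 0.9157

0.9157


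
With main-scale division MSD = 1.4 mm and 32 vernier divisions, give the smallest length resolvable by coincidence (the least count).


LC = MSD / n_div
= 1.4 / 32
= 0.0437

0.0437


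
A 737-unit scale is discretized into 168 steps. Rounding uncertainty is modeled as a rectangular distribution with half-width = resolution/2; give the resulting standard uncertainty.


resolution = range / divisions
resolution = 737 / 168 = 4.3869048
u_res = resolution / (2*sqrt(3))
u_res = 4.3869048 / 3.4641016
u_res = 1.2664

1.2664


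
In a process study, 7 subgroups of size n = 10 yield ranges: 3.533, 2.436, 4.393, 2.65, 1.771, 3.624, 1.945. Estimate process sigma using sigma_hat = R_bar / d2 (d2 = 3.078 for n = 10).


R_bar = (3.533 + 2.436 + 4.393 + 2.65 + 1.771 + 3.624 + 1.945) / 7
R_bar = 20.352 / 7 = 2.9074286
sigma_hat = R_bar / d2 = 2.9074286 / 3.078 = 0.9446

0.9446


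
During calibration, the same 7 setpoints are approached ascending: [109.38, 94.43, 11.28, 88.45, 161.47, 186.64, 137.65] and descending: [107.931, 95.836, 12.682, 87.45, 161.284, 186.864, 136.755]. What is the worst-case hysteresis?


|109.38 - 107.931| = 1.4490
|94.43 - 95.836| = 1.4060
|11.28 - 12.682| = 1.4020
|88.45 - 87.45| = 1.0000
|161.47 - 161.284| = 0.1860
|186.64 - 186.864| = 0.2240
|137.65 - 136.755| = 0.8950
hysteresis = max(diffs) = 1.4490

1.4490


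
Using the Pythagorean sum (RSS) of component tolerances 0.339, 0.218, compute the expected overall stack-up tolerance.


RSS = sqrt(0.339^2 + 0.218^2)
= sqrt(0.162445)
= 0.4030

0.4030


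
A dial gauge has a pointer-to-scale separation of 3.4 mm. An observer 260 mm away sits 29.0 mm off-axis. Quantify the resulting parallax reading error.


error = h * offset / d
= 3.4 * 29.0 / 260
= 0.3792

0.3792


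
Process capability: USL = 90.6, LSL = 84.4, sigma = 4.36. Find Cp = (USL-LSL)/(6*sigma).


Cp = (USL - LSL) / (6 * sigma)
= (90.6 - 84.4) / (6 * 4.36)
= 6.2000 / 26.1600
= 0.2370

0.2370


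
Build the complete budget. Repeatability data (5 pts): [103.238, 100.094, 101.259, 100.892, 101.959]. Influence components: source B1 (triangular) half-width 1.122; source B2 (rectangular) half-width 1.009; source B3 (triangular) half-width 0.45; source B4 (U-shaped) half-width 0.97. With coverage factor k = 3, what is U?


mean = (103.238 + 100.094 + 101.259 + 100.892 + 101.959) / 5 = 101.4884
s = sqrt(sum((x - mean)^2)/(n-1)) = 1.1869323
u_A = s / sqrt(n) = 1.1869323 / sqrt(5) = 0.53081226
u_B1 = 1.122 / sqrt(6) = 0.45805458
u_B2 = 1.009 / sqrt(3) = 0.58254642
u_B3 = 0.45 / sqrt(6) = 0.18371173
u_B4 = 0.97 / sqrt(2) = 0.68589358
uc = sqrt(0.53081226^2 + 0.45805458^2 + 0.58254642^2 + 0.18371173^2 + 0.68589358^2) = 1.1554808
U = k * uc = 3 * 1.1554808
U = 3.4664

3.4664


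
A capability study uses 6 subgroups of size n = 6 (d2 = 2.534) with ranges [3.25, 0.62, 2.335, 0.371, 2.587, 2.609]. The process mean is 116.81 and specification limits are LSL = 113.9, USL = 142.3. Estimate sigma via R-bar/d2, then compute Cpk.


R_bar = (3.25 + 0.62 + 2.335 + 0.371 + 2.587 + 2.609) / 6 = 1.962
sigma = R_bar / d2 = 1.962 / 2.534 = 0.77426993
Cp = (USL - LSL)/(6*sigma) = (142.3 - 113.9)/(6*0.77426993) = 6.1133
Cpu = (142.3 - 116.81)/(3*0.77426993) = 10.9738
Cpl = (116.81 - 113.9)/(3*0.77426993) = 1.2528
Cpk = min(Cpu, Cpl) = 1.2528

1.2528


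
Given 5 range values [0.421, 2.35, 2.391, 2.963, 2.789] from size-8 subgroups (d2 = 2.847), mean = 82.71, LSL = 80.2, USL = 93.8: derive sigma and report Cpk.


R_bar = (0.421 + 2.35 + 2.391 + 2.963 + 2.789) / 5 = 2.1828
sigma = R_bar / d2 = 2.1828 / 2.847 = 0.76670179
Cp = (USL - LSL)/(6*sigma) = (93.8 - 80.2)/(6*0.76670179) = 2.9564
Cpu = (93.8 - 82.71)/(3*0.76670179) = 4.8215
Cpl = (82.71 - 80.2)/(3*0.76670179) = 1.0913
Cpk = min(Cpu, Cpl) = 1.0913

1.0913


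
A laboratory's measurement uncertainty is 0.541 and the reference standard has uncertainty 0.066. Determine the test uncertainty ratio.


TUR = u_lab / u_ref
= 0.541 / 0.066
= 8.1970

8.1970


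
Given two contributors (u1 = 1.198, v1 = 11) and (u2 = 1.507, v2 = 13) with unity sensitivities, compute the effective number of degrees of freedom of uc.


uc = sqrt(u1^2 + u2^2) = sqrt(1.198^2 + 1.507^2) = 1.9251631
v_eff = uc^4 / (u1^4/v1 + u2^4/v2)
= 1.9251631^4 / (1.198^4/11 + 1.507^4/13)
= 13.736311 / 0.58399885
v_eff = 23.5211

23.5211


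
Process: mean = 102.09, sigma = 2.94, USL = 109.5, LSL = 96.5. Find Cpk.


Cpu = (USL - mean) / (3*sigma) = (109.5 - 102.09) / (3*2.94) = 0.8401
Cpl = (mean - LSL) / (3*sigma) = (102.09 - 96.5) / (3*2.94) = 0.6338
Cpk = min(Cpu, Cpl) = 0.6338

0.6338


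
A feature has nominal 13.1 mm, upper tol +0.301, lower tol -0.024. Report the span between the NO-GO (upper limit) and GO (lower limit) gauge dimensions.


GO = nominal - lower_tol (smallest hole = maximum material condition)
GO = 13.1 - 0.024 = 13.076
NO-GO = nominal + upper_tol (largest hole = least material condition)
NO-GO = 13.1 + 0.301 = 13.401
spread = NO-GO - GO = 13.401 - 13.076 = 0.3250

0.3250


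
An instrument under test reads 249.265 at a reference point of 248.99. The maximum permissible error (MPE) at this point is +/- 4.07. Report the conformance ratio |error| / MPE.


e = indication - reference = 249.265 - 248.99 = 0.2750
|e| = 0.2750
ratio = |e| / MPE = 0.2750 / 4.07
ratio = 0.0676

0.0676


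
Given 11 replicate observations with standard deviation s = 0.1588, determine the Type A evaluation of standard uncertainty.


u_A = s / sqrt(n)
u_A = 0.1588 / sqrt(11)
u_A = 0.1588 / 3.3166248
u_A = 0.0479

0.0479


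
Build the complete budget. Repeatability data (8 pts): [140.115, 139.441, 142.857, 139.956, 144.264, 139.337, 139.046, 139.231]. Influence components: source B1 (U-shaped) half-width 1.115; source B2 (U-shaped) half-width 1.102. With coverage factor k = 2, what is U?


mean = (140.115 + 139.441 + 142.857 + 139.956 + 144.264 + 139.337 + 139.046 + 139.231) / 8 = 140.530875
s = sqrt(sum((x - mean)^2)/(n-1)) = 1.9404788
u_A = s / sqrt(n) = 1.9404788 / sqrt(8) = 0.68606286
u_B1 = 1.115 / sqrt(2) = 0.78842406
u_B2 = 1.102 / sqrt(2) = 0.77923167
uc = sqrt(0.68606286^2 + 0.78842406^2 + 0.77923167^2) = 1.3036475
U = k * uc = 2 * 1.3036475
U = 2.6073

2.6073


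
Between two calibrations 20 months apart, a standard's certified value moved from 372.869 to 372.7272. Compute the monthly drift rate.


rate = (v2 - v1) / months
= (372.7272 - 372.869) / 20
= -0.1418 / 20
= -0.0071

-0.0071


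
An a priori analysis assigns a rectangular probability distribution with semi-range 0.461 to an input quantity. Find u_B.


u_B = half_width / sqrt(3)
u_B = 0.461 / 1.7320508
u_B = 0.2662

0.2662


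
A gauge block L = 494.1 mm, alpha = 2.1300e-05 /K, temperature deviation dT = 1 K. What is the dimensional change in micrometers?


dL = L * alpha * dT
= 494.1 * 2.1300e-05 * 1
= 0.0105243 mm
dL_um = 0.0105243 * 1000 = 10.5243 um

10.5243


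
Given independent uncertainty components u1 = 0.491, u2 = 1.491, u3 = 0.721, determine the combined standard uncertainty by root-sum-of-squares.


uc = sqrt(0.491^2 + 1.491^2 + 0.721^2)
uc = sqrt(2.984003)
uc = 1.7274

1.7274


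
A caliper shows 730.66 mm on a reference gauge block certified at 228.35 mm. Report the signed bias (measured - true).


Systematic error = measured - true
= 730.66 - 228.35
= 502.3100

502.3100


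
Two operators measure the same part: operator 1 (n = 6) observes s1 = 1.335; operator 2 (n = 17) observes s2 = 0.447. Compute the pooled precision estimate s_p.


s_p = sqrt(((n1-1)*s1^2 + (n2-1)*s2^2) / (n1+n2-2))
numerator = (6-1)*1.335^2 + (17-1)*0.447^2 = 8.911125 + 3.196944 = 12.108069
denominator = 6 + 17 - 2 = 21
s_p^2 = 12.108069 / 21 = 0.57657471
s_p = sqrt(0.57657471) = 0.7593

0.7593


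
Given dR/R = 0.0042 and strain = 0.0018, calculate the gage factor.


GF = (dR/R) / epsilon
= 0.0042 / 0.0018
= 2.3333

2.3333


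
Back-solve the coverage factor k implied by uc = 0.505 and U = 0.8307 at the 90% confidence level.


k = U / uc
k = 0.8307 / 0.505
k = 1.645

1.645


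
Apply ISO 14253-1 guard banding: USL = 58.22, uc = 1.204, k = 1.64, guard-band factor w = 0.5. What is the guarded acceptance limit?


U = k * uc = 1.64 * 1.204 = 1.97456
guard band g = w * U = 0.5 * 1.97456 = 0.98728
AL = USL - g = 58.22 - 0.98728
AL = 57.2327

57.2327


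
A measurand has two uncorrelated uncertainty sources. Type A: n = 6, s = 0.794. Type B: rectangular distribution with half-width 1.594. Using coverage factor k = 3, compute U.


u_A = s / sqrt(n) = 0.794 / sqrt(6) = 0.32414914
u_B = half_width / sqrt(3) = 1.594 / sqrt(3) = 0.92029633
uc = sqrt(u_A^2 + u_B^2) = sqrt(0.32414914^2 + 0.92029633^2) = 0.9757141
U = k * uc = 3 * 0.9757141
U = 2.9271

2.9271


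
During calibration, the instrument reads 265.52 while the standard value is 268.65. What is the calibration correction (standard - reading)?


Correction = standard - reading
= 268.65 - 265.52
= 3.1300

3.1300


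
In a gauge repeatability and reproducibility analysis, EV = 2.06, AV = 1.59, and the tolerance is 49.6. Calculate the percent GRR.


GRR = sqrt(EV^2 + AV^2) = sqrt(2.06^2 + 1.59^2) = 2.602249
%GRR = GRR / tol * 100 = 2.602249 / 49.6 * 100
%GRR = 5.2465

5.2465


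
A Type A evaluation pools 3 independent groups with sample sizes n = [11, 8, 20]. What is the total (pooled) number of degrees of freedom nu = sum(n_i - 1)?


nu = sum_i (n_i - 1)
nu = ((11 - 1) + (8 - 1) + (20 - 1))
nu = 10 + 7 + 19
nu = 36

36


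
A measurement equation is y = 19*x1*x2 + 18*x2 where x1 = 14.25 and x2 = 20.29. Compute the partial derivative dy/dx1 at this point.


y = 19*x1*x2 + 18*x2
dy/dx1 = 19*x2
Evaluate at x2 = 20.29: c1 = 19 * 20.29
c1 = 385.5100

385.5100


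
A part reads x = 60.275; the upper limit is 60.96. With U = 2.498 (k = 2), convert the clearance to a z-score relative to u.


u = U / k = 2.498 / 2 = 1.249
margin = |USL - x| = |60.96 - 60.275| = 0.685
z = margin / u = 0.685 / 1.249
z = 0.5484

0.5484


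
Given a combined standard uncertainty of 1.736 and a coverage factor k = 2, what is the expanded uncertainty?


U = k * uc
U = 2 * 1.736
U = 3.4720

3.4720


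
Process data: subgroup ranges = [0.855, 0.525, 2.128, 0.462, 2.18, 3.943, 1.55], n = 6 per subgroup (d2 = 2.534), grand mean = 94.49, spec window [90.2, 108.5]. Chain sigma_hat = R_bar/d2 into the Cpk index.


R_bar = (0.855 + 0.525 + 2.128 + 0.462 + 2.18 + 3.943 + 1.55) / 7 = 1.6632857
sigma = R_bar / d2 = 1.6632857 / 2.534 = 0.65638741
Cp = (USL - LSL)/(6*sigma) = (108.5 - 90.2)/(6*0.65638741) = 4.6466
Cpu = (108.5 - 94.49)/(3*0.65638741) = 7.1147
Cpl = (94.49 - 90.2)/(3*0.65638741) = 2.1786
Cpk = min(Cpu, Cpl) = 2.1786

2.1786


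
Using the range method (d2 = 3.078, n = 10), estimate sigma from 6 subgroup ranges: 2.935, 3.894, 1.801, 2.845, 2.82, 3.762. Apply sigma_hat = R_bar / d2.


R_bar = (2.935 + 3.894 + 1.801 + 2.845 + 2.82 + 3.762) / 6
R_bar = 18.057 / 6 = 3.0095
sigma_hat = R_bar / d2 = 3.0095 / 3.078 = 0.9777

0.9777


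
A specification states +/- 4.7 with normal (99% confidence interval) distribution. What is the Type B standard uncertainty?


u_B = half_width / 2.576
u_B = 4.7 / 2.576
u_B = 1.8245

1.8245


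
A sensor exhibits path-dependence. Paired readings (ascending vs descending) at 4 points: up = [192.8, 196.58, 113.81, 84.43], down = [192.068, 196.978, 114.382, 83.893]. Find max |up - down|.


|192.8 - 192.068| = 0.7320
|196.58 - 196.978| = 0.3980
|113.81 - 114.382| = 0.5720
|84.43 - 83.893| = 0.5370
hysteresis = max(diffs) = 0.7320

0.7320


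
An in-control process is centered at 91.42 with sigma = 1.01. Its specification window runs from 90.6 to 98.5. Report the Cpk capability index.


Cpu = (USL - mean) / (3*sigma) = (98.5 - 91.42) / (3*1.01) = 2.3366
Cpl = (mean - LSL) / (3*sigma) = (91.42 - 90.6) / (3*1.01) = 0.2706
Cpk = min(Cpu, Cpl) = 0.2706

0.2706


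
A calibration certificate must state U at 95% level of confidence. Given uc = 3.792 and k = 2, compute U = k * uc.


U = k * uc
U = 2 * 3.792
U = 7.5840

7.5840


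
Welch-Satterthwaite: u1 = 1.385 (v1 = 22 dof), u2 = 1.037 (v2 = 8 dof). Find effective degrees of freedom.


uc = sqrt(u1^2 + u2^2) = sqrt(1.385^2 + 1.037^2) = 1.7302006
v_eff = uc^4 / (u1^4/v1 + u2^4/v2)
= 1.7302006^4 / (1.385^4/22 + 1.037^4/8)
= 8.9616057 / 0.31180627
v_eff = 28.7409

28.7409


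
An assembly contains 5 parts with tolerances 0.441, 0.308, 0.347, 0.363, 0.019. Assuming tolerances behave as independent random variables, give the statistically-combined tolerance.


RSS = sqrt(0.441^2 + 0.308^2 + 0.347^2 + 0.363^2 + 0.019^2)
= sqrt(0.541884)
= 0.7361

0.7361


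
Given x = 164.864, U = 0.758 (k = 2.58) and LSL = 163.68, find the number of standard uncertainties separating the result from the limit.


u = U / k = 0.758 / 2.58 = 0.29379845
margin = |LSL - x| = |163.68 - 164.864| = 1.184
z = margin / u = 1.184 / 0.29379845
z = 4.0300

4.0300


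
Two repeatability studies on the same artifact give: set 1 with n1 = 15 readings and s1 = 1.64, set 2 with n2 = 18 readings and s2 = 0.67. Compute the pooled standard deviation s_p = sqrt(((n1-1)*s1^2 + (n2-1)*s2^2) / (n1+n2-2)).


s_p = sqrt(((n1-1)*s1^2 + (n2-1)*s2^2) / (n1+n2-2))
numerator = (15-1)*1.64^2 + (18-1)*0.67^2 = 37.6544 + 7.6313 = 45.2857
denominator = 15 + 18 - 2 = 31
s_p^2 = 45.2857 / 31 = 1.460829
s_p = sqrt(1.460829) = 1.2086

1.2086


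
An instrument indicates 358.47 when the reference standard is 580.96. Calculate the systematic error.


Systematic error = measured - true
= 358.47 - 580.96
= -222.4900

-222.4900


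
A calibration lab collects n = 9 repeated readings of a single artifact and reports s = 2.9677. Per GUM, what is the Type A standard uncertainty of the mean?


u_A = s / sqrt(n)
u_A = 2.9677 / sqrt(9)
u_A = 2.9677 / 3
u_A = 0.9892

0.9892


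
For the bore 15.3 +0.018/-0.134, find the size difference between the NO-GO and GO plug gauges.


GO = nominal - lower_tol (smallest hole = maximum material condition)
GO = 15.3 - 0.134 = 15.166
NO-GO = nominal + upper_tol (largest hole = least material condition)
NO-GO = 15.3 + 0.018 = 15.318
spread = NO-GO - GO = 15.318 - 15.166 = 0.1520

0.1520


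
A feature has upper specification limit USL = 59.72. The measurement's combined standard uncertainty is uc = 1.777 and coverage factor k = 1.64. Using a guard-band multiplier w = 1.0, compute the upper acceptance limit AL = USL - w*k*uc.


U = k * uc = 1.64 * 1.777 = 2.91428
guard band g = w * U = 1.0 * 2.91428 = 2.91428
AL = USL - g = 59.72 - 2.91428
AL = 56.8057

56.8057


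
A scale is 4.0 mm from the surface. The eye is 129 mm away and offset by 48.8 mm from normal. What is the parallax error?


error = h * offset / d
= 4.0 * 48.8 / 129
= 1.5132

1.5132


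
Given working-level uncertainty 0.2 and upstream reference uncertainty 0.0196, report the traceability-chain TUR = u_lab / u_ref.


TUR = u_lab / u_ref
= 0.2 / 0.0196
= 10.2041

10.2041


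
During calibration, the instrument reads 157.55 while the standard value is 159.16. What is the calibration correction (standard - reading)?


Correction = standard - reading
= 159.16 - 157.55
= 1.6100

1.6100


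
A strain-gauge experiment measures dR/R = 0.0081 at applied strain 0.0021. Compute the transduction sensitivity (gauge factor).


GF = (dR/R) / epsilon
= 0.0081 / 0.0021
= 3.8571

3.8571


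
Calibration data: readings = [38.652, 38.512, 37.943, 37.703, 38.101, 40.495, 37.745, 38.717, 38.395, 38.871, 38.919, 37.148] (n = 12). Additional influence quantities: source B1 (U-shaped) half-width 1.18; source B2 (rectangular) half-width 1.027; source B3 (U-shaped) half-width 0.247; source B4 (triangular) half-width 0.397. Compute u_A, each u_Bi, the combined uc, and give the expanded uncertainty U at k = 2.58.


mean = (38.652 + 38.512 + 37.943 + 37.703 + 38.101 + 40.495 + 37.745 + 38.717 + 38.395 + 38.871 + 38.919 + 37.148) / 12 = 38.43341667
s = sqrt(sum((x - mean)^2)/(n-1)) = 0.84336862
u_A = s / sqrt(n) = 0.84336862 / sqrt(12) = 0.24345955
u_B1 = 1.18 / sqrt(2) = 0.834386
u_B2 = 1.027 / sqrt(3) = 0.59293873
u_B3 = 0.247 / sqrt(2) = 0.17465537
u_B4 = 0.397 / sqrt(6) = 0.16207457
uc = sqrt(0.24345955^2 + 0.834386^2 + 0.59293873^2 + 0.17465537^2 + 0.16207457^2) = 1.0788056
U = k * uc = 2.58 * 1.0788056
U = 2.7833

2.7833


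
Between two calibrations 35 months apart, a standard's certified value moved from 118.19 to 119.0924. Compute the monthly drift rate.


rate = (v2 - v1) / months
= (119.0924 - 118.19) / 35
= 0.9024 / 35
= 0.0258

0.0258


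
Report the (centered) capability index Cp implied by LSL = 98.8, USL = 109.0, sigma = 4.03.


Cp = (USL - LSL) / (6 * sigma)
= (109.0 - 98.8) / (6 * 4.03)
= 10.2000 / 24.1800
= 0.4218

0.4218


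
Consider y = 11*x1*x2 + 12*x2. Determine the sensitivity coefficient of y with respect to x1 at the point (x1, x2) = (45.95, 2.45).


y = 11*x1*x2 + 12*x2
dy/dx1 = 11*x2
Evaluate at x2 = 2.45: c1 = 11 * 2.45
c1 = 26.9500

26.9500


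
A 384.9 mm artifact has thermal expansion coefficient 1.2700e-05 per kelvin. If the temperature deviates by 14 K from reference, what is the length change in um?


dL = L * alpha * dT
= 384.9 * 1.2700e-05 * 14
= 0.0684352 mm
dL_um = 0.0684352 * 1000 = 68.4352 um

68.4352


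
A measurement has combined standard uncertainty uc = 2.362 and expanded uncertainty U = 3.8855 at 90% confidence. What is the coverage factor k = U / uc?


k = U / uc
k = 3.8855 / 2.362
k = 1.645

1.645


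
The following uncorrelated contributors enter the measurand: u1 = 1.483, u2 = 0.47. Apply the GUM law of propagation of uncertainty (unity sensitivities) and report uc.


uc = sqrt(1.483^2 + 0.47^2)
uc = sqrt(2.420189)
uc = 1.5557

1.5557


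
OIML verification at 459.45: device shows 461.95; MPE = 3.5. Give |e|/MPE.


e = indication - reference = 461.95 - 459.45 = 2.5000
|e| = 2.5000
ratio = |e| / MPE = 2.5000 / 3.5
ratio = 0.7143

0.7143


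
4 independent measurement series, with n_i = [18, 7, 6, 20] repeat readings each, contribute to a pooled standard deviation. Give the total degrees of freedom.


nu = sum_i (n_i - 1)
nu = ((18 - 1) + (7 - 1) + (6 - 1) + (20 - 1))
nu = 17 + 6 + 5 + 19
nu = 47

47


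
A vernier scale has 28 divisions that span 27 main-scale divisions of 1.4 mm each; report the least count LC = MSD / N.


LC = MSD / n_div
= 1.4 / 28
= 0.0500

0.0500


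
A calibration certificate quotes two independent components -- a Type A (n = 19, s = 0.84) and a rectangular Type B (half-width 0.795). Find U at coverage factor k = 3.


u_A = s / sqrt(n) = 0.84 / sqrt(19) = 0.19270922
u_B = half_width / sqrt(3) = 0.795 / sqrt(3) = 0.45899346
uc = sqrt(u_A^2 + u_B^2) = sqrt(0.19270922^2 + 0.45899346^2) = 0.49780703
U = k * uc = 3 * 0.49780703
U = 1.4934

1.4934


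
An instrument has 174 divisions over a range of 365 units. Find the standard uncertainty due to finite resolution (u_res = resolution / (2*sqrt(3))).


resolution = range / divisions
resolution = 365 / 174 = 2.0977011
u_res = resolution / (2*sqrt(3))
u_res = 2.0977011 / 3.4641016
u_res = 0.6056

0.6056


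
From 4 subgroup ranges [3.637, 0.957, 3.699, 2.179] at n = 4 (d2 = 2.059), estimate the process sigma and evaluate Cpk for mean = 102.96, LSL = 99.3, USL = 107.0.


R_bar = (3.637 + 0.957 + 3.699 + 2.179) / 4 = 2.618
sigma = R_bar / d2 = 2.618 / 2.059 = 1.271491
Cp = (USL - LSL)/(6*sigma) = (107.0 - 99.3)/(6*1.271491) = 1.0093
Cpu = (107.0 - 102.96)/(3*1.271491) = 1.0591
Cpl = (102.96 - 99.3)/(3*1.271491) = 0.9595
Cpk = min(Cpu, Cpl) = 0.9595

0.9595


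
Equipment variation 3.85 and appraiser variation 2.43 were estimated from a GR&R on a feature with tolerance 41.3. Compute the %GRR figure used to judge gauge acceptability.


GRR = sqrt(EV^2 + AV^2) = sqrt(3.85^2 + 2.43^2) = 4.5527354
%GRR = GRR / tol * 100 = 4.5527354 / 41.3 * 100
%GRR = 11.0236

11.0236


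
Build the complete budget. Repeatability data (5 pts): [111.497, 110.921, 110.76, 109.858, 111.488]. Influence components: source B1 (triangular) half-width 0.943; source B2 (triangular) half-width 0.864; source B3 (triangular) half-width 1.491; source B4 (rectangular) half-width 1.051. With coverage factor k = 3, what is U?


mean = (111.497 + 110.921 + 110.76 + 109.858 + 111.488) / 5 = 110.9048
s = sqrt(sum((x - mean)^2)/(n-1)) = 0.67228022
u_A = s / sqrt(n) = 0.67228022 / sqrt(5) = 0.30065285
u_B1 = 0.943 / sqrt(6) = 0.38497814
u_B2 = 0.864 / sqrt(6) = 0.35272652
u_B3 = 1.491 / sqrt(6) = 0.6086982
u_B4 = 1.051 / sqrt(3) = 0.60679513
uc = sqrt(0.30065285^2 + 0.38497814^2 + 0.35272652^2 + 0.6086982^2 + 0.60679513^2) = 1.0496333
U = k * uc = 3 * 1.0496333
U = 3.1489

3.1489


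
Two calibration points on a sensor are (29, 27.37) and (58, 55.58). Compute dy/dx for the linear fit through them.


slope = (y2 - y1) / (x2 - x1)
= (55.58 - 27.37) / (58 - 29)
= 28.2100 / 29
= 0.9728

0.9728


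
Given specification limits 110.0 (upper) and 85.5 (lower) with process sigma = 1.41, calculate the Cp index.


Cp = (USL - LSL) / (6 * sigma)
= (110.0 - 85.5) / (6 * 1.41)
= 24.5000 / 8.4600
= 2.8960

2.8960


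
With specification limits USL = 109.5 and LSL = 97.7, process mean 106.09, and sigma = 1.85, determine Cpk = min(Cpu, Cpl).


Cpu = (USL - mean) / (3*sigma) = (109.5 - 106.09) / (3*1.85) = 0.6144
Cpl = (mean - LSL) / (3*sigma) = (106.09 - 97.7) / (3*1.85) = 1.5117
Cpk = min(Cpu, Cpl) = 0.6144

0.6144


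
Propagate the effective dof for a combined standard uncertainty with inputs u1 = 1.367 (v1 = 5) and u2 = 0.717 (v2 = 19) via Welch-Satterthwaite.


uc = sqrt(u1^2 + u2^2) = sqrt(1.367^2 + 0.717^2) = 1.543625
v_eff = uc^4 / (u1^4/v1 + u2^4/v2)
= 1.543625^4 / (1.367^4/5 + 0.717^4/19)
= 5.6776317 / 0.71230958
v_eff = 7.9707

7.9707


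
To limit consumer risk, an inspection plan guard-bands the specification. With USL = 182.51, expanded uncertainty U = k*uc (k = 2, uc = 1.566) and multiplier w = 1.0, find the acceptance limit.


U = k * uc = 2 * 1.566 = 3.132
guard band g = w * U = 1.0 * 3.132 = 3.132
AL = USL - g = 182.51 - 3.132
AL = 179.3780

179.3780


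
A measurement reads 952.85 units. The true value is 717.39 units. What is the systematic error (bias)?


Systematic error = measured - true
= 952.85 - 717.39
= 235.4600

235.4600


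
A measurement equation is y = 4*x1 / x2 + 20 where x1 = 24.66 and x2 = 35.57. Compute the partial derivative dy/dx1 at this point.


y = 4*x1 / x2 + 20
dy/dx1 = 4/x2
Evaluate at x2 = 35.57: c1 = 4 / 35.57
c1 = 0.1125

0.1125


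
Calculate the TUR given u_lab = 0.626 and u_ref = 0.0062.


TUR = u_lab / u_ref
= 0.626 / 0.0062
= 100.9677

100.9677


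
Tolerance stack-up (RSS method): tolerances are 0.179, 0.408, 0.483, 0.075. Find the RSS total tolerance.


RSS = sqrt(0.179^2 + 0.408^2 + 0.483^2 + 0.075^2)
= sqrt(0.437419)
= 0.6614

0.6614


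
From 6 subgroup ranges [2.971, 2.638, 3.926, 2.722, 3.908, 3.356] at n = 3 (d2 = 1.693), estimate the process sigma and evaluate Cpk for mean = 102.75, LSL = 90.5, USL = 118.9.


R_bar = (2.971 + 2.638 + 3.926 + 2.722 + 3.908 + 3.356) / 6 = 3.2535
sigma = R_bar / d2 = 3.2535 / 1.693 = 1.9217366
Cp = (USL - LSL)/(6*sigma) = (118.9 - 90.5)/(6*1.9217366) = 2.4631
Cpu = (118.9 - 102.75)/(3*1.9217366) = 2.8013
Cpl = (102.75 - 90.5)/(3*1.9217366) = 2.1248
Cpk = min(Cpu, Cpl) = 2.1248

2.1248


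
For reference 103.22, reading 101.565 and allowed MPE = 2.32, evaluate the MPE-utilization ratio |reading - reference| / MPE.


e = indication - reference = 101.565 - 103.22 = -1.6550
|e| = 1.6550
ratio = |e| / MPE = 1.6550 / 2.32
ratio = 0.7134

0.7134


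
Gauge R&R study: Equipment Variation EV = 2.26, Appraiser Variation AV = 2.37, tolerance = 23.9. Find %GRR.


GRR = sqrt(EV^2 + AV^2) = sqrt(2.26^2 + 2.37^2) = 3.2748282
%GRR = GRR / tol * 100 = 3.2748282 / 23.9 * 100
%GRR = 13.7022

13.7022


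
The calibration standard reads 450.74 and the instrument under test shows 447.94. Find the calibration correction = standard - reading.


Correction = standard - reading
= 450.74 - 447.94
= 2.8000

2.8000


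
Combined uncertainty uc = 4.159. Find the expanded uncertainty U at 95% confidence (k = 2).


U = k * uc
U = 2 * 4.159
U = 8.3180

8.3180


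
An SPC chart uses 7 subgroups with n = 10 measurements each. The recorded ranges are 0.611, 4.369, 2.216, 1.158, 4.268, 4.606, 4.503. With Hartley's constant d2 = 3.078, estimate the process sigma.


R_bar = (0.611 + 4.369 + 2.216 + 1.158 + 4.268 + 4.606 + 4.503) / 7
R_bar = 21.731 / 7 = 3.1044286
sigma_hat = R_bar / d2 = 3.1044286 / 3.078 = 1.0086

1.0086


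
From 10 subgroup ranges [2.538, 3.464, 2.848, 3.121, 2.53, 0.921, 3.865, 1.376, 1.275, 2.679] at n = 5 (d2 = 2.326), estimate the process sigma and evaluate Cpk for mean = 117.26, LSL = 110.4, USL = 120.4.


R_bar = (2.538 + 3.464 + 2.848 + 3.121 + 2.53 + 0.921 + 3.865 + 1.376 + 1.275 + 2.679) / 10 = 2.4617
sigma = R_bar / d2 = 2.4617 / 2.326 = 1.0583405
Cp = (USL - LSL)/(6*sigma) = (120.4 - 110.4)/(6*1.0583405) = 1.5748
Cpu = (120.4 - 117.26)/(3*1.0583405) = 0.9890
Cpl = (117.26 - 110.4)/(3*1.0583405) = 2.1606
Cpk = min(Cpu, Cpl) = 0.9890

0.9890


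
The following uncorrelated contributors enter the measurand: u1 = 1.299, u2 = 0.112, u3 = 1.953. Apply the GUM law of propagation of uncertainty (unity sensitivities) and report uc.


uc = sqrt(1.299^2 + 0.112^2 + 1.953^2)
uc = sqrt(5.514154)
uc = 2.3482

2.3482


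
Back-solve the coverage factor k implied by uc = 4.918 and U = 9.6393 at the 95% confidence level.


k = U / uc
k = 9.6393 / 4.918
k = 1.96

1.96


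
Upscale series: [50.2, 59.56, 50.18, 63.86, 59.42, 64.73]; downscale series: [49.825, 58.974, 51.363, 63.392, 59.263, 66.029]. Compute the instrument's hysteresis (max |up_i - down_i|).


|50.2 - 49.825| = 0.3750
|59.56 - 58.974| = 0.5860
|50.18 - 51.363| = 1.1830
|63.86 - 63.392| = 0.4680
|59.42 - 59.263| = 0.1570
|64.73 - 66.029| = 1.2990
hysteresis = max(diffs) = 1.2990

1.2990


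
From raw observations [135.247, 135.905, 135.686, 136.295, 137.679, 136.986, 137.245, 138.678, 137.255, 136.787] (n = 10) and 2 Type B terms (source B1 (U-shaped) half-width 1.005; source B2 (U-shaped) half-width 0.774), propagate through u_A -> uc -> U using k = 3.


mean = (135.247 + 135.905 + 135.686 + 136.295 + 137.679 + 136.986 + 137.245 + 138.678 + 137.255 + 136.787) / 10 = 136.7763
s = sqrt(sum((x - mean)^2)/(n-1)) = 1.0242926
u_A = s / sqrt(n) = 1.0242926 / sqrt(10) = 0.32390976
u_B1 = 1.005 / sqrt(2) = 0.71064232
u_B2 = 0.774 / sqrt(2) = 0.54730065
uc = sqrt(0.32390976^2 + 0.71064232^2 + 0.54730065^2) = 0.95366034
U = k * uc = 3 * 0.95366034
U = 2.8610

2.8610


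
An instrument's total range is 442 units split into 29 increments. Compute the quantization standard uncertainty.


resolution = range / divisions
resolution = 442 / 29 = 15.241379
u_res = resolution / (2*sqrt(3))
u_res = 15.241379 / 3.4641016
u_res = 4.3998

4.3998


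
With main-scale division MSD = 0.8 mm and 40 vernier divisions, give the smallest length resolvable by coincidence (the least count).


LC = MSD / n_div
= 0.8 / 40
= 0.0200

0.0200


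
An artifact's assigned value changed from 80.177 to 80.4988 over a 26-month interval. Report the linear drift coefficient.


rate = (v2 - v1) / months
= (80.4988 - 80.177) / 26
= 0.3218 / 26
= 0.0124

0.0124


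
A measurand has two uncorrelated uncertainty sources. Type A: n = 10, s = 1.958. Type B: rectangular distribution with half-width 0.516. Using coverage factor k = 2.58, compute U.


u_A = s / sqrt(n) = 1.958 / sqrt(10) = 0.61917397
u_B = half_width / sqrt(3) = 0.516 / sqrt(3) = 0.29791274
uc = sqrt(u_A^2 + u_B^2) = sqrt(0.61917397^2 + 0.29791274^2) = 0.68711601
U = k * uc = 2.58 * 0.68711601
U = 1.7728

1.7728


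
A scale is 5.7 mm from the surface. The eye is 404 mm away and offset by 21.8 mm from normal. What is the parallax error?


error = h * offset / d
= 5.7 * 21.8 / 404
= 0.3076

0.3076


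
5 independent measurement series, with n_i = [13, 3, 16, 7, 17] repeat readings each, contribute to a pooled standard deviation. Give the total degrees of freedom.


nu = sum_i (n_i - 1)
nu = ((13 - 1) + (3 - 1) + (16 - 1) + (7 - 1) + (17 - 1))
nu = 12 + 2 + 15 + 6 + 16
nu = 51

51


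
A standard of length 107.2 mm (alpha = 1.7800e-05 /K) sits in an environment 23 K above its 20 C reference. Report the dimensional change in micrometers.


dL = L * alpha * dT
= 107.2 * 1.7800e-05 * 23
= 0.0438877 mm
dL_um = 0.0438877 * 1000 = 43.8877 um

43.8877


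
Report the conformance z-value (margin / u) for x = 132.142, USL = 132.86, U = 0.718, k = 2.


u = U / k = 0.718 / 2 = 0.359
margin = |USL - x| = |132.86 - 132.142| = 0.718
z = margin / u = 0.718 / 0.359
z = 2.0000

2.0000


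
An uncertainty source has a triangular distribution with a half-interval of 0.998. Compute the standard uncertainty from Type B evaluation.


u_B = half_width / sqrt(6)
u_B = 0.998 / 2.4494897
u_B = 0.4074

0.4074


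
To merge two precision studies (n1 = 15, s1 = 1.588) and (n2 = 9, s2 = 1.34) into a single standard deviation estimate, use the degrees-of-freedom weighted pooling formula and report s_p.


s_p = sqrt(((n1-1)*s1^2 + (n2-1)*s2^2) / (n1+n2-2))
numerator = (15-1)*1.588^2 + (9-1)*1.34^2 = 35.304416 + 14.3648 = 49.669216
denominator = 15 + 9 - 2 = 22
s_p^2 = 49.669216 / 22 = 2.2576916
s_p = sqrt(2.2576916) = 1.5026

1.5026


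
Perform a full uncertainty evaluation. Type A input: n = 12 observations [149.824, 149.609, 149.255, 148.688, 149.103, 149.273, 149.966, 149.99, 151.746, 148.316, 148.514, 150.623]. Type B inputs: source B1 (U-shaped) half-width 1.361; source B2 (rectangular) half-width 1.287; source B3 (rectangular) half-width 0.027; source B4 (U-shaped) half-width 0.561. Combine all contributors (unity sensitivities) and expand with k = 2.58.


mean = (149.824 + 149.609 + 149.255 + 148.688 + 149.103 + 149.273 + 149.966 + 149.99 + 151.746 + 148.316 + 148.514 + 150.623) / 12 = 149.5755833
s = sqrt(sum((x - mean)^2)/(n-1)) = 0.95887069
u_A = s / sqrt(n) = 0.95887069 / sqrt(12) = 0.27680213
u_B1 = 1.361 / sqrt(2) = 0.96237233
u_B2 = 1.287 / sqrt(3) = 0.7430498
u_B3 = 0.027 / sqrt(3) = 0.015588457
u_B4 = 0.561 / sqrt(2) = 0.3966869
uc = sqrt(0.27680213^2 + 0.96237233^2 + 0.7430498^2 + 0.015588457^2 + 0.3966869^2) = 1.3086277
U = k * uc = 2.58 * 1.3086277
U = 3.3763

3.3763


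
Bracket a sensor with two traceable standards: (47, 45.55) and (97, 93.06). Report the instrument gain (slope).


slope = (y2 - y1) / (x2 - x1)
= (93.06 - 45.55) / (97 - 47)
= 47.5100 / 50
= 0.9502

0.9502


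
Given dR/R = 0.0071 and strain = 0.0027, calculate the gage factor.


GF = (dR/R) / epsilon
= 0.0071 / 0.0027
= 2.6296

2.6296


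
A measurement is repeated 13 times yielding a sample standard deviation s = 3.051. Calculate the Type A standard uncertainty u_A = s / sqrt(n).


u_A = s / sqrt(n)
u_A = 3.051 / sqrt(13)
u_A = 3.051 / 3.6055513
u_A = 0.8462

0.8462


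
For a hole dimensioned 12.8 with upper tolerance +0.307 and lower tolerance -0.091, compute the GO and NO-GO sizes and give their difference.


GO = nominal - lower_tol (smallest hole = maximum material condition)
GO = 12.8 - 0.091 = 12.709
NO-GO = nominal + upper_tol (largest hole = least material condition)
NO-GO = 12.8 + 0.307 = 13.107
spread = NO-GO - GO = 13.107 - 12.709 = 0.3980

0.3980


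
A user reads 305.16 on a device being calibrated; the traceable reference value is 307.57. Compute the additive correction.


Correction = standard - reading
= 307.57 - 305.16
= 2.4100

2.4100


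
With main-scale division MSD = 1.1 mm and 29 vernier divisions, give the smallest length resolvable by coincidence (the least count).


LC = MSD / n_div
= 1.1 / 29
= 0.0379

0.0379


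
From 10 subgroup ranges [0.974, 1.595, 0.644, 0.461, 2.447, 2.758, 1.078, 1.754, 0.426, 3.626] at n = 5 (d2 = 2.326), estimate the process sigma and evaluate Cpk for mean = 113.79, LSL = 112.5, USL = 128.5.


R_bar = (0.974 + 1.595 + 0.644 + 0.461 + 2.447 + 2.758 + 1.078 + 1.754 + 0.426 + 3.626) / 10 = 1.5763
sigma = R_bar / d2 = 1.5763 / 2.326 = 0.67768702
Cp = (USL - LSL)/(6*sigma) = (128.5 - 112.5)/(6*0.67768702) = 3.9350
Cpu = (128.5 - 113.79)/(3*0.67768702) = 7.2354
Cpl = (113.79 - 112.5)/(3*0.67768702) = 0.6345
Cpk = min(Cpu, Cpl) = 0.6345

0.6345


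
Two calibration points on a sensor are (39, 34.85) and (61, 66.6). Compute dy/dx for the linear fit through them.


slope = (y2 - y1) / (x2 - x1)
= (66.6 - 34.85) / (61 - 39)
= 31.7500 / 22
= 1.4432

1.4432


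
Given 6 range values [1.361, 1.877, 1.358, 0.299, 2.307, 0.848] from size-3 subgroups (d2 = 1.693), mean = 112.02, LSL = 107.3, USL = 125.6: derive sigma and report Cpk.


R_bar = (1.361 + 1.877 + 1.358 + 0.299 + 2.307 + 0.848) / 6 = 1.3416667
sigma = R_bar / d2 = 1.3416667 / 1.693 = 0.79247885
Cp = (USL - LSL)/(6*sigma) = (125.6 - 107.3)/(6*0.79247885) = 3.8487
Cpu = (125.6 - 112.02)/(3*0.79247885) = 5.7120
Cpl = (112.02 - 107.3)/(3*0.79247885) = 1.9853
Cpk = min(Cpu, Cpl) = 1.9853

1.9853


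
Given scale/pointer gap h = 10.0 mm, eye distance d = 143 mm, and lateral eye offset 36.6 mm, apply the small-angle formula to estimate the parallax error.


error = h * offset / d
= 10.0 * 36.6 / 143
= 2.5594

2.5594


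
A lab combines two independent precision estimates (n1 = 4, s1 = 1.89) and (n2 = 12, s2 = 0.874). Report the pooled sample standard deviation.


s_p = sqrt(((n1-1)*s1^2 + (n2-1)*s2^2) / (n1+n2-2))
numerator = (4-1)*1.89^2 + (12-1)*0.874^2 = 10.7163 + 8.402636 = 19.118936
denominator = 4 + 12 - 2 = 14
s_p^2 = 19.118936 / 14 = 1.3656383
s_p = sqrt(1.3656383) = 1.1686

1.1686


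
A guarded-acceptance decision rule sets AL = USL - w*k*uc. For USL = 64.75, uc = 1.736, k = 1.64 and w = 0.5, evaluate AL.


U = k * uc = 1.64 * 1.736 = 2.84704
guard band g = w * U = 0.5 * 2.84704 = 1.42352
AL = USL - g = 64.75 - 1.42352
AL = 63.3265

63.3265
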